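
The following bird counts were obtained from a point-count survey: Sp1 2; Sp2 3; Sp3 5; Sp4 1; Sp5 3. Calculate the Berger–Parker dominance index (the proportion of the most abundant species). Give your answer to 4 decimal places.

Total N = 2+3+5+1+3 = 14, so the proportions are 0.142857, 0.214286, 0.357143, 0.071429, 0.214286 (working shown to 6 dp, full precision carried).
The largest proportion is 0.357143, i.e. d = 0.3571 to 4 decimal places.

0.3571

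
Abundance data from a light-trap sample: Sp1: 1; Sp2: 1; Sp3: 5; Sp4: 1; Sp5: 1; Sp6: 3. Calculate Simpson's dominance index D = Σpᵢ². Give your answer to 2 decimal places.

0.26

Total N = 1+1+5+1+1+3 = 12, so the proportions are 0.0833, 0.0833, 0.4167, 0.0833, 0.0833, 0.25 (working shown to 4 dp, full precision carried).
D = 0.0833² + 0.0833² + 0.4167² + 0.0833² + 0.0833² + 0.25² = 0.0069 + 0.0069 + 0.1736 + 0.0069 + 0.0069 + 0.0625 = 0.2639.
To 2 decimal places, D = 0.26.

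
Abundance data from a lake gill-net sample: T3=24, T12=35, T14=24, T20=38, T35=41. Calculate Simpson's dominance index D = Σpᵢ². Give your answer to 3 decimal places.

Total N = 24+35+24+38+41 = 162, so the proportions are 0.14815, 0.21605, 0.14815, 0.23457, 0.25309 (working shown to 5 dp, full precision carried).
D = 0.14815² + 0.21605² + 0.14815² + 0.23457² + 0.25309² = 0.02195 + 0.04668 + 0.02195 + 0.05502 + 0.06405 = 0.20965.
To 3 decimal places, D = 0.210.

0.210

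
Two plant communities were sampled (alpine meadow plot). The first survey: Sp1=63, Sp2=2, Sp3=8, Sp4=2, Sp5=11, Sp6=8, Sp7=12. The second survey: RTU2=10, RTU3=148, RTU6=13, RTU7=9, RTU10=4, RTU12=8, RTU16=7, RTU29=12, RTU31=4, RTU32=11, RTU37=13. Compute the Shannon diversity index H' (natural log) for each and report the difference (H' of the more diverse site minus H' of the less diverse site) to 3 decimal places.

The first survey: N=106, proportions 0.59434, 0.01887, 0.07547, 0.01887, 0.10377, 0.07547, 0.11321, giving H' = 1.33083 (working shown to 5 dp, full precision carried).
The second survey: N=239, proportions 0.04184, 0.61925, 0.05439, 0.03766, 0.01674, 0.03347, 0.02929, 0.05021, 0.01674, 0.04603, 0.05439, giving H' = 1.51571.
Difference = |1.33083 − 1.51571| = 0.18488, i.e. 0.185 to 3 decimal places.

0.185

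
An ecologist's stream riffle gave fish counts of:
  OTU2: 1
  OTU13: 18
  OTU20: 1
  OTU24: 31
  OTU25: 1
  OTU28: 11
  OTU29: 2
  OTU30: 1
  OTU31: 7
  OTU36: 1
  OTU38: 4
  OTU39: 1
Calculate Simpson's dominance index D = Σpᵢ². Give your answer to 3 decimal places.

Total N = 1+18+1+31+1+11+2+1+7+1+4+1 = 79, so the proportions are 0.01266, 0.22785, 0.01266, 0.39241, 0.01266, 0.13924, 0.02532, 0.01266, 0.08861, 0.01266, 0.05063, 0.01266 (working shown to 5 dp, full precision carried).
D = 0.01266² + 0.22785² + 0.01266² + 0.39241² + 0.01266² + 0.13924² + 0.02532² + 0.01266² + 0.08861² + 0.01266² + 0.05063² + 0.01266² = 0.00016 + 0.05191 + 0.00016 + 0.15398 + 0.00016 + 0.01939 + 0.00064 + 0.00016 + 0.00785 + 0.00016 + 0.00256 + 0.00016 = 0.23730.
To 3 decimal places, D = 0.237.

0.237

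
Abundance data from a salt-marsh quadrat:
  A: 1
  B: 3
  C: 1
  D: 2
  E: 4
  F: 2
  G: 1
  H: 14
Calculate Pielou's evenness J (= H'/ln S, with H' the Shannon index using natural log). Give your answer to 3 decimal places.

0.768

Total N = 1+3+1+2+4+2+1+14 = 28, so the proportions are 0.03571, 0.10714, 0.03571, 0.07143, 0.14286, 0.07143, 0.03571, 0.5 (working shown to 5 dp, full precision carried).
H' = −Σ pᵢ ln pᵢ = −((-0.11901) + (-0.23931) + (-0.11901) + (-0.18850) + (-0.27799) + (-0.18850) + (-0.11901) + (-0.34657)) = 1.59790.
With S = 8 species, ln S = 2.07944, so J = 1.59790/2.07944 = 0.76843, i.e. 0.768 to 3 decimal places.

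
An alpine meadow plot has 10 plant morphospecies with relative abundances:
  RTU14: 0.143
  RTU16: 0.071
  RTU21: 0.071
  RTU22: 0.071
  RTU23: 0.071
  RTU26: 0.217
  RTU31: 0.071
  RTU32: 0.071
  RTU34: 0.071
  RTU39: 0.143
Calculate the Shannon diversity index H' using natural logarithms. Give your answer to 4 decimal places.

Each pᵢ ln pᵢ term (working shown to 6 dp, full precision carried): 0.143×(-1.944911)=-0.278122, 0.071×(-2.645075)=-0.187800, 0.071×(-2.645075)=-0.187800, 0.071×(-2.645075)=-0.187800, 0.071×(-2.645075)=-0.187800, 0.217×(-1.527858)=-0.331545, 0.071×(-2.645075)=-0.187800, 0.071×(-2.645075)=-0.187800, 0.071×(-2.645075)=-0.187800, 0.143×(-1.944911)=-0.278122.
Sum = -2.202392, so H' = 2.2024.

2.2024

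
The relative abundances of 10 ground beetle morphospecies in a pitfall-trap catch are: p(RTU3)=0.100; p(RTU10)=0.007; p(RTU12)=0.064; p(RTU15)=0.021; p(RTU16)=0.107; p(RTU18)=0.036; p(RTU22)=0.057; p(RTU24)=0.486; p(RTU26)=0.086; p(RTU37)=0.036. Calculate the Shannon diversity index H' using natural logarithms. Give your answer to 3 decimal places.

1.725

Each pᵢ ln pᵢ term (working shown to 5 dp, full precision carried): 0.1×(-2.30259)=-0.23026, 0.007×(-4.96185)=-0.03473, 0.064×(-2.74887)=-0.17593, 0.021×(-3.86323)=-0.08113, 0.107×(-2.23493)=-0.23914, 0.036×(-3.32424)=-0.11967, 0.057×(-2.86470)=-0.16329, 0.486×(-0.72155)=-0.35067, 0.086×(-2.45341)=-0.21099, 0.036×(-3.32424)=-0.11967.
Sum = -1.72548, so H' = 1.725.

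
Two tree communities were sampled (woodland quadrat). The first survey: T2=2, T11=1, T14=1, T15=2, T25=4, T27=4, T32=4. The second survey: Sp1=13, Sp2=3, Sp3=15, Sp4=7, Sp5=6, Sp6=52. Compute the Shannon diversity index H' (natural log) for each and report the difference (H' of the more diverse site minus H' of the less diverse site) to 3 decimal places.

0.447

The first survey: N=18, proportions 0.111111, 0.055556, 0.055556, 0.111111, 0.222222, 0.222222, 0.222222, giving H' = 1.812143 (working shown to 6 dp, full precision carried).
The second survey: N=96, proportions 0.135417, 0.03125, 0.15625, 0.072917, 0.0625, 0.541667, giving H' = 1.365416.
Difference = |1.812143 − 1.365416| = 0.446727, i.e. 0.447 to 3 decimal places.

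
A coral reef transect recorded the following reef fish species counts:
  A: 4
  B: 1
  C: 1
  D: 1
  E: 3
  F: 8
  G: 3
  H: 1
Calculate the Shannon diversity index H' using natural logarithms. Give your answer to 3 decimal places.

1.783

Total N = 4+1+1+1+3+8+3+1 = 22, so the proportions are 0.18182, 0.04545, 0.04545, 0.04545, 0.13636, 0.36364, 0.13636, 0.04545 (working shown to 5 dp, full precision carried).
Each pᵢ ln pᵢ term: 0.18182×(-1.70475)=-0.30995, 0.04545×(-3.09104)=-0.14050, 0.04545×(-3.09104)=-0.14050, 0.04545×(-3.09104)=-0.14050, 0.13636×(-1.99243)=-0.27170, 0.36364×(-1.01160)=-0.36785, 0.13636×(-1.99243)=-0.27170, 0.04545×(-3.09104)=-0.14050.
Sum = -1.78321, so H' = 1.783.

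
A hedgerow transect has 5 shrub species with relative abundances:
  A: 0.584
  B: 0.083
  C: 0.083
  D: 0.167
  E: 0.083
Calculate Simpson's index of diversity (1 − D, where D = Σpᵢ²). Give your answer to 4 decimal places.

0.6104

D = 0.584² + 0.083² + 0.083² + 0.167² + 0.083² = 0.341056 + 0.006889 + 0.006889 + 0.027889 + 0.006889 = 0.389612 (working shown to 6 dp, full precision carried).
So 1 − D = 0.610388, i.e. 0.6104 to 4 decimal places.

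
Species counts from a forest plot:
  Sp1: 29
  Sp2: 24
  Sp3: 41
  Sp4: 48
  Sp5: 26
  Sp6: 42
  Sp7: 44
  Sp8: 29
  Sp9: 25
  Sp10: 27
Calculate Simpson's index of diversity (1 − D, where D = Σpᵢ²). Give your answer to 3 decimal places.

Total N = 29+24+41+48+26+42+44+29+25+27 = 335, so the proportions are 0.08657, 0.07164, 0.12239, 0.14328, 0.07761, 0.12537, 0.13134, 0.08657, 0.07463, 0.0806 (working shown to 5 dp, full precision carried).
D = 0.08657² + 0.07164² + 0.12239² + 0.14328² + 0.07761² + 0.12537² + 0.13134² + 0.08657² + 0.07463² + 0.0806² = 0.00749 + 0.00513 + 0.01498 + 0.02053 + 0.00602 + 0.01572 + 0.01725 + 0.00749 + 0.00557 + 0.00650 = 0.10669.
So 1 − D = 0.89331, i.e. 0.893 to 3 decimal places.

0.893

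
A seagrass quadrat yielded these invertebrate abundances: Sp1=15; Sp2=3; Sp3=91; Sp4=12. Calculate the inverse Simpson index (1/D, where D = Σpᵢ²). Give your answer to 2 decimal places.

1.69

Total N = 15+3+91+12 = 121, so the proportions are 0.12397, 0.02479, 0.75207, 0.09917 (working shown to 5 dp, full precision carried).
D = 0.12397² + 0.02479² + 0.75207² + 0.09917² = 0.01537 + 0.00061 + 0.56560 + 0.00984 = 0.59142.
So 1/D = 1.6908, i.e. 1.69 to 2 decimal places.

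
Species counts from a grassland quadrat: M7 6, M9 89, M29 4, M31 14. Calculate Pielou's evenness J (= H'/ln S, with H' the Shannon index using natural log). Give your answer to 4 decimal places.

0.5200

Total N = 6+89+4+14 = 113, so the proportions are 0.053097, 0.787611, 0.035398, 0.123894 (working shown to 6 dp, full precision carried).
H' = −Σ pᵢ ln pᵢ = −((-0.155874) + (-0.188043) + (-0.118269) + (-0.258731)) = 0.720917.
With S = 4 species, ln S = 1.386294, so J = 0.720917/1.386294 = 0.520032, i.e. 0.5200 to 4 decimal places.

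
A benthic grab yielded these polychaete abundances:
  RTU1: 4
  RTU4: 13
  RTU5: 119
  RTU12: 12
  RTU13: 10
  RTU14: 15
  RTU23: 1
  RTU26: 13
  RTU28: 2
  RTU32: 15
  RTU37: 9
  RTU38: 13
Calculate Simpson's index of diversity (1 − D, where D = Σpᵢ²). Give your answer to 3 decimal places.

Total N = 4+13+119+12+10+15+1+13+2+15+9+13 = 226, so the proportions are 0.0177, 0.05752, 0.52655, 0.0531, 0.04425, 0.06637, 0.00442, 0.05752, 0.00885, 0.06637, 0.03982, 0.05752 (working shown to 5 dp, full precision carried).
D = 0.0177² + 0.05752² + 0.52655² + 0.0531² + 0.04425² + 0.06637² + 0.00442² + 0.05752² + 0.00885² + 0.06637² + 0.03982² + 0.05752² = 0.00031 + 0.00331 + 0.27725 + 0.00282 + 0.00196 + 0.00441 + 0.00002 + 0.00331 + 0.00008 + 0.00441 + 0.00159 + 0.00331 = 0.30276.
So 1 − D = 0.69724, i.e. 0.697 to 3 decimal places.

0.697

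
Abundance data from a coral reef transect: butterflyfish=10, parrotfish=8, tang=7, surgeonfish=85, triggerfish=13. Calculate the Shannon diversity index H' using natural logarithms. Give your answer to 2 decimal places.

1.04

Total N = 10+8+7+85+13 = 123, so the proportions are 0.0813, 0.065, 0.0569, 0.6911, 0.1057 (working shown to 4 dp, full precision carried).
Each pᵢ ln pᵢ term: 0.0813×(-2.5096)=-0.2040, 0.065×(-2.7327)=-0.1777, 0.0569×(-2.8663)=-0.1631, 0.6911×(-0.3695)=-0.2554, 0.1057×(-2.2472)=-0.2375.
Sum = -1.0378, so H' = 1.04.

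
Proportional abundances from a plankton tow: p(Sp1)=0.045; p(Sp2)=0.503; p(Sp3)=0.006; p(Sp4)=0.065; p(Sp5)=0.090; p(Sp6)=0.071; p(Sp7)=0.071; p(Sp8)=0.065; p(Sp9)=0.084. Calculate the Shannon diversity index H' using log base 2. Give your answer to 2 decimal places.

2.41

Each pᵢ log₂ pᵢ term (working shown to 4 dp, full precision carried): 0.045×(-4.4739)=-0.2013, 0.503×(-0.9914)=-0.4987, 0.006×(-7.3808)=-0.0443, 0.065×(-3.9434)=-0.2563, 0.09×(-3.4739)=-0.3127, 0.071×(-3.8160)=-0.2709, 0.071×(-3.8160)=-0.2709, 0.065×(-3.9434)=-0.2563, 0.084×(-3.5735)=-0.3002.
Sum = -2.4116, so H' = 2.41.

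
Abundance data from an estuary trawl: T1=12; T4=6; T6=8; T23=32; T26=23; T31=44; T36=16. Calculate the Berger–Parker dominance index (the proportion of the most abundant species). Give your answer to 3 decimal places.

Total N = 12+6+8+32+23+44+16 = 141, so the proportions are 0.08511, 0.04255, 0.05674, 0.22695, 0.16312, 0.31206, 0.11348 (working shown to 5 dp, full precision carried).
The largest proportion is 0.31206, i.e. d = 0.312 to 3 decimal places.

0.312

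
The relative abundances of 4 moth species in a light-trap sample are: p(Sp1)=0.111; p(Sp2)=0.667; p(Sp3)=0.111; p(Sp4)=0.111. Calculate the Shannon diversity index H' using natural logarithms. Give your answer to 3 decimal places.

1.002

Each pᵢ ln pᵢ term (working shown to 5 dp, full precision carried): 0.111×(-2.19823)=-0.24400, 0.667×(-0.40497)=-0.27011, 0.111×(-2.19823)=-0.24400, 0.111×(-2.19823)=-0.24400.
Sum = -1.00212, so H' = 1.002.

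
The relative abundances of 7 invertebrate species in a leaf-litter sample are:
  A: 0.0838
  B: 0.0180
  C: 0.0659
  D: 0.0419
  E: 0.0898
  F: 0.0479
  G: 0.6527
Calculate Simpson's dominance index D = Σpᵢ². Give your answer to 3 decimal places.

D = 0.0838² + 0.018² + 0.0659² + 0.0419² + 0.0898² + 0.0479² + 0.6527² = 0.00702 + 0.00032 + 0.00434 + 0.00176 + 0.00806 + 0.00229 + 0.42602 = 0.44982 (working shown to 5 dp, full precision carried).
To 3 decimal places, D = 0.450.

0.450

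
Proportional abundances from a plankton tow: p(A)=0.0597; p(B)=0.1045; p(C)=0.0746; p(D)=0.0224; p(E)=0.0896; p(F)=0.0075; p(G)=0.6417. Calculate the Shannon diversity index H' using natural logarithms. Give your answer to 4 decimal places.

Each pᵢ ln pᵢ term (working shown to 6 dp, full precision carried): 0.0597×(-2.818423)=-0.168260, 0.1045×(-2.258568)=-0.236020, 0.0746×(-2.595615)=-0.193633, 0.0224×(-3.798694)=-0.085091, 0.0896×(-2.412400)=-0.216151, 0.0075×(-4.892852)=-0.036696, 0.6417×(-0.443634)=-0.284680.
Sum = -1.220531, so H' = 1.2205.

1.2205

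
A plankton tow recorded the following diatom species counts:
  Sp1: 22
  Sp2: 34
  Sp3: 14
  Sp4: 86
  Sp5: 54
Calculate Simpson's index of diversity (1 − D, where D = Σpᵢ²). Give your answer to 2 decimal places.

Total N = 22+34+14+86+54 = 210, so the proportions are 0.1048, 0.1619, 0.0667, 0.4095, 0.2571 (working shown to 4 dp, full precision carried).
D = 0.1048² + 0.1619² + 0.0667² + 0.4095² + 0.2571² = 0.0110 + 0.0262 + 0.0044 + 0.1677 + 0.0661 = 0.2755.
So 1 − D = 0.7245, i.e. 0.72 to 2 decimal places.

0.72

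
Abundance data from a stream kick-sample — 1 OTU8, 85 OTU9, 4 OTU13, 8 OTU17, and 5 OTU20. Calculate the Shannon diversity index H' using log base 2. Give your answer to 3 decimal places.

0.974

Total N = 1+85+4+8+5 = 103, so the proportions are 0.00971, 0.82524, 0.03883, 0.07767, 0.04854 (working shown to 5 dp, full precision carried).
Each pᵢ log₂ pᵢ term: 0.00971×(-6.68650)=-0.06492, 0.82524×(-0.27711)=-0.22868, 0.03883×(-4.68650)=-0.18200, 0.07767×(-3.68650)=-0.28633, 0.04854×(-4.36457)=-0.21187.
Sum = -0.97380, so H' = 0.974.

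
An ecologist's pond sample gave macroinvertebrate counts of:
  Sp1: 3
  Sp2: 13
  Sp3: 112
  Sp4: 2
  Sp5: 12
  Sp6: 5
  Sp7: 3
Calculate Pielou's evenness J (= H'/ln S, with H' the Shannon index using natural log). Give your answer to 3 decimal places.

Total N = 3+13+112+2+12+5+3 = 150, so the proportions are 0.02, 0.08667, 0.74667, 0.01333, 0.08, 0.03333, 0.02 (working shown to 5 dp, full precision carried).
H' = −Σ pᵢ ln pᵢ = −((-0.07824) + (-0.21196) + (-0.21813) + (-0.05757) + (-0.20206) + (-0.11337) + (-0.07824)) = 0.95957.
With S = 7 species, ln S = 1.94591, so J = 0.95957/1.94591 = 0.49312, i.e. 0.493 to 3 decimal places.

0.493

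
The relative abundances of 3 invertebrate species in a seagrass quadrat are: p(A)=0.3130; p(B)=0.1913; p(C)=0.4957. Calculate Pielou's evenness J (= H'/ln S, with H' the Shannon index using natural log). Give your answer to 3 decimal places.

0.936

H' = −Σ pᵢ ln pᵢ = −((-0.36357) + (-0.31639) + (-0.34787)) = 1.02783 (working shown to 5 dp, full precision carried).
With S = 3 species, ln S = 1.09861, so J = 1.02783/1.09861 = 0.93557, i.e. 0.936 to 3 decimal places.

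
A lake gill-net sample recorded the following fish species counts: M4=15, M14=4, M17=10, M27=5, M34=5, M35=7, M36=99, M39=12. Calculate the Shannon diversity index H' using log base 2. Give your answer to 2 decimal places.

1.93

Total N = 15+4+10+5+5+7+99+12 = 157, so the proportions are 0.0955, 0.0255, 0.0637, 0.0318, 0.0318, 0.0446, 0.6306, 0.0764 (working shown to 4 dp, full precision carried).
Each pᵢ log₂ pᵢ term: 0.0955×(-3.3877)=-0.3237, 0.0255×(-5.2946)=-0.1349, 0.0637×(-3.9727)=-0.2530, 0.0318×(-4.9727)=-0.1584, 0.0318×(-4.9727)=-0.1584, 0.0446×(-4.4873)=-0.2001, 0.6306×(-0.6653)=-0.4195, 0.0764×(-3.7097)=-0.2835.
Sum = -1.9314, so H' = 1.93.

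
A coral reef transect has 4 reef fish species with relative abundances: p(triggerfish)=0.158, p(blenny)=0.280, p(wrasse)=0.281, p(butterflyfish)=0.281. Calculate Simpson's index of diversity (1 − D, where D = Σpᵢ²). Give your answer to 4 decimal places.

D = 0.158² + 0.28² + 0.281² + 0.281² = 0.024964 + 0.078400 + 0.078961 + 0.078961 = 0.261286 (working shown to 6 dp, full precision carried).
So 1 − D = 0.738714, i.e. 0.7387 to 4 decimal places.

0.7387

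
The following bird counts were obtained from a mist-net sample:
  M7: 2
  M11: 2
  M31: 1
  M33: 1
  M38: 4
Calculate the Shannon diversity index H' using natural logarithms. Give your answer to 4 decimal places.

Total N = 2+2+1+1+4 = 10, so the proportions are 0.2, 0.2, 0.1, 0.1, 0.4 (working shown to 6 dp, full precision carried).
Each pᵢ ln pᵢ term: 0.2×(-1.609438)=-0.321888, 0.2×(-1.609438)=-0.321888, 0.1×(-2.302585)=-0.230259, 0.1×(-2.302585)=-0.230259, 0.4×(-0.916291)=-0.366516.
Sum = -1.470808, so H' = 1.4708.

1.4708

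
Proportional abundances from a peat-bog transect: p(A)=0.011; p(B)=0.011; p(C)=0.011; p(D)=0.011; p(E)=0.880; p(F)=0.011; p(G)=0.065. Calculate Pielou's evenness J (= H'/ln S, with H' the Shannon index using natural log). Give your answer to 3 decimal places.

0.277

H' = −Σ pᵢ ln pᵢ = −((-0.04961) + (-0.04961) + (-0.04961) + (-0.04961) + (-0.11249) + (-0.04961) + (-0.17767)) = 0.53820 (working shown to 5 dp, full precision carried).
With S = 7 species, ln S = 1.94591, so J = 0.53820/1.94591 = 0.27658, i.e. 0.277 to 3 decimal places.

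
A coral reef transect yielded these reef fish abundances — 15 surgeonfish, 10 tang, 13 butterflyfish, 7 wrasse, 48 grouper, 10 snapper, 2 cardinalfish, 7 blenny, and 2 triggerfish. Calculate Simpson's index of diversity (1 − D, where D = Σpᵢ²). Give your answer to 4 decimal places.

Total N = 15+10+13+7+48+10+2+7+2 = 114, so the proportions are 0.131579, 0.087719, 0.114035, 0.061404, 0.421053, 0.087719, 0.017544, 0.061404, 0.017544 (working shown to 6 dp, full precision carried).
D = 0.131579² + 0.087719² + 0.114035² + 0.061404² + 0.421053² + 0.087719² + 0.017544² + 0.061404² + 0.017544² = 0.017313 + 0.007695 + 0.013004 + 0.003770 + 0.177285 + 0.007695 + 0.000308 + 0.003770 + 0.000308 = 0.231148.
So 1 − D = 0.768852, i.e. 0.7689 to 4 decimal places.

0.7689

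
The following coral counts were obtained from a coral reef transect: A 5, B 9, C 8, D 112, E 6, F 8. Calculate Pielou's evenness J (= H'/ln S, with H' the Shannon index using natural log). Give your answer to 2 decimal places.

Total N = 5+9+8+112+6+8 = 148, so the proportions are 0.0338, 0.0608, 0.0541, 0.7568, 0.0405, 0.0541 (working shown to 4 dp, full precision carried).
H' = −Σ pᵢ ln pᵢ = −((-0.1145) + (-0.1703) + (-0.1577) + (-0.2109) + (-0.1300) + (-0.1577)) = 0.9410.
With S = 6 species, ln S = 1.7918, so J = 0.9410/1.7918 = 0.5252, i.e. 0.53 to 2 decimal places.

0.53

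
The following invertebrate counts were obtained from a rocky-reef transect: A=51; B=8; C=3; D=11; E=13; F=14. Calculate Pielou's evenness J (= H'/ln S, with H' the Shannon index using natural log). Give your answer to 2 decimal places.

Total N = 51+8+3+11+13+14 = 100, so the proportions are 0.51, 0.08, 0.03, 0.11, 0.13, 0.14 (working shown to 4 dp, full precision carried).
H' = −Σ pᵢ ln pᵢ = −((-0.3434) + (-0.2021) + (-0.1052) + (-0.2428) + (-0.2652) + (-0.2753)) = 1.4339.
With S = 6 species, ln S = 1.7918, so J = 1.4339/1.7918 = 0.8003, i.e. 0.80 to 2 decimal places.

0.80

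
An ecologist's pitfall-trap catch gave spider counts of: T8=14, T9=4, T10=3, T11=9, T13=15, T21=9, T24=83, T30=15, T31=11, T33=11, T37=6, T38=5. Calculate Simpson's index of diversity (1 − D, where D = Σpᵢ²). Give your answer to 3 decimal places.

0.766

Total N = 14+4+3+9+15+9+83+15+11+11+6+5 = 185, so the proportions are 0.07568, 0.02162, 0.01622, 0.04865, 0.08108, 0.04865, 0.44865, 0.08108, 0.05946, 0.05946, 0.03243, 0.02703 (working shown to 5 dp, full precision carried).
D = 0.07568² + 0.02162² + 0.01622² + 0.04865² + 0.08108² + 0.04865² + 0.44865² + 0.08108² + 0.05946² + 0.05946² + 0.03243² + 0.02703² = 0.00573 + 0.00047 + 0.00026 + 0.00237 + 0.00657 + 0.00237 + 0.20129 + 0.00657 + 0.00354 + 0.00354 + 0.00105 + 0.00073 = 0.23448.
So 1 − D = 0.76552, i.e. 0.766 to 3 decimal places.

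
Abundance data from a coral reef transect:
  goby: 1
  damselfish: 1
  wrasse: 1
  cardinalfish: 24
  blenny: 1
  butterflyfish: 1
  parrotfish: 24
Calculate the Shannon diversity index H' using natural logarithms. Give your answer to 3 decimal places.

Total N = 1+1+1+24+1+1+24 = 53, so the proportions are 0.01887, 0.01887, 0.01887, 0.45283, 0.01887, 0.01887, 0.45283 (working shown to 5 dp, full precision carried).
Each pᵢ ln pᵢ term: 0.01887×(-3.97029)=-0.07491, 0.01887×(-3.97029)=-0.07491, 0.01887×(-3.97029)=-0.07491, 0.45283×(-0.79224)=-0.35875, 0.01887×(-3.97029)=-0.07491, 0.01887×(-3.97029)=-0.07491, 0.45283×(-0.79224)=-0.35875.
Sum = -1.09205, so H' = 1.092.

1.092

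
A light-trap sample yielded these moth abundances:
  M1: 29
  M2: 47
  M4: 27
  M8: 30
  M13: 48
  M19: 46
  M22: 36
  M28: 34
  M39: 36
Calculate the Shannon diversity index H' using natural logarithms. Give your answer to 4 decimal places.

2.1761

Total N = 29+47+27+30+48+46+36+34+36 = 333, so the proportions are 0.087087, 0.141141, 0.081081, 0.09009, 0.144144, 0.138138, 0.108108, 0.102102, 0.108108 (working shown to 6 dp, full precision carried).
Each pᵢ ln pᵢ term: 0.087087×(-2.440847)=-0.212566, 0.141141×(-1.957995)=-0.276354, 0.081081×(-2.512306)=-0.203700, 0.09009×(-2.406945)=-0.216842, 0.144144×(-1.936941)=-0.279199, 0.138138×(-1.979501)=-0.273445, 0.108108×(-2.224624)=-0.240500, 0.102102×(-2.281782)=-0.232975, 0.108108×(-2.224624)=-0.240500.
Sum = -2.176080, so H' = 2.1761.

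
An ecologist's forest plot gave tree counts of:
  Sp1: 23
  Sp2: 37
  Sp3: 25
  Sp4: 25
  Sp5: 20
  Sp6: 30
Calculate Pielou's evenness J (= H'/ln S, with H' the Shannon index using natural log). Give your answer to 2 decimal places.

Total N = 23+37+25+25+20+30 = 160, so the proportions are 0.1437, 0.2313, 0.1562, 0.1562, 0.125, 0.1875 (working shown to 4 dp, full precision carried).
H' = −Σ pᵢ ln pᵢ = −((-0.2788) + (-0.3386) + (-0.2900) + (-0.2900) + (-0.2599) + (-0.3139)) = 1.7713.
With S = 6 species, ln S = 1.7918, so J = 1.7713/1.7918 = 0.9886, i.e. 0.99 to 2 decimal places.

0.99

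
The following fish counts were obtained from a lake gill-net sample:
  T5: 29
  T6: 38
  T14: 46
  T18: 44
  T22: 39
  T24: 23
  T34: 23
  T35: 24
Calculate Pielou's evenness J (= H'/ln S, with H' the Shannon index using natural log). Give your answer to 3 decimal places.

Total N = 29+38+46+44+39+23+23+24 = 266, so the proportions are 0.10902, 0.14286, 0.17293, 0.16541, 0.14662, 0.08647, 0.08647, 0.09023 (working shown to 5 dp, full precision carried).
H' = −Σ pᵢ ln pᵢ = −((-0.24162) + (-0.27799) + (-0.30347) + (-0.29763) + (-0.28149) + (-0.21167) + (-0.21167) + (-0.21703)) = 2.04257.
With S = 8 species, ln S = 2.07944, so J = 2.04257/2.07944 = 0.98227, i.e. 0.982 to 3 decimal places.

0.982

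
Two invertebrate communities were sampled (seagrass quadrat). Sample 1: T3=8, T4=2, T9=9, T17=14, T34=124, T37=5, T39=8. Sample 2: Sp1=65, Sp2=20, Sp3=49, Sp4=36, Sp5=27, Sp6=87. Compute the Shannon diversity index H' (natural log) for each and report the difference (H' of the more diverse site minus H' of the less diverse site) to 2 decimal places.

Sample 1: N=170, proportions 0.0471, 0.0118, 0.0529, 0.0824, 0.7294, 0.0294, 0.0471, giving H' = 1.0350 (working shown to 4 dp, full precision carried).
Sample 2: N=284, proportions 0.2289, 0.0704, 0.1725, 0.1268, 0.0951, 0.3063, giving H' = 1.6755.
Difference = |1.0350 − 1.6755| = 0.6405, i.e. 0.64 to 2 decimal places.

0.64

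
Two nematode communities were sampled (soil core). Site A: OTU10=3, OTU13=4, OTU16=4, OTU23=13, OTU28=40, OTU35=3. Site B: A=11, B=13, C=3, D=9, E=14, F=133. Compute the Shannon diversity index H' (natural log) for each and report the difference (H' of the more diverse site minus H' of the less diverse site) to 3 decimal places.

0.240

Site A: N=67, proportions 0.04478, 0.0597, 0.0597, 0.19403, 0.59701, 0.04478, giving H' = 1.24079 (working shown to 5 dp, full precision carried).
Site B: N=183, proportions 0.06011, 0.07104, 0.01639, 0.04918, 0.0765, 0.72678, giving H' = 1.00099.
Difference = |1.24079 − 1.00099| = 0.23980, i.e. 0.240 to 3 decimal places.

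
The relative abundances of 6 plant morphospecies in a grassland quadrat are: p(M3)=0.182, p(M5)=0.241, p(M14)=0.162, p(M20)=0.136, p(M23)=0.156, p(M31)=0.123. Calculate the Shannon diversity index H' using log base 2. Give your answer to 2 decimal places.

Each pᵢ log₂ pᵢ term (working shown to 4 dp, full precision carried): 0.182×(-2.4580)=-0.4474, 0.241×(-2.0529)=-0.4947, 0.162×(-2.6259)=-0.4254, 0.136×(-2.8783)=-0.3915, 0.156×(-2.6804)=-0.4181, 0.123×(-3.0233)=-0.3719.
Sum = -2.5490, so H' = 2.55.

2.55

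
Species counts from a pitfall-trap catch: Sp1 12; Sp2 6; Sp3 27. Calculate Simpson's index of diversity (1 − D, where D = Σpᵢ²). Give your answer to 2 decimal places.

0.55

Total N = 12+6+27 = 45, so the proportions are 0.2667, 0.1333, 0.6 (working shown to 4 dp, full precision carried).
D = 0.2667² + 0.1333² + 0.6² = 0.0711 + 0.0178 + 0.3600 = 0.4489.
So 1 − D = 0.5511, i.e. 0.55 to 2 decimal places.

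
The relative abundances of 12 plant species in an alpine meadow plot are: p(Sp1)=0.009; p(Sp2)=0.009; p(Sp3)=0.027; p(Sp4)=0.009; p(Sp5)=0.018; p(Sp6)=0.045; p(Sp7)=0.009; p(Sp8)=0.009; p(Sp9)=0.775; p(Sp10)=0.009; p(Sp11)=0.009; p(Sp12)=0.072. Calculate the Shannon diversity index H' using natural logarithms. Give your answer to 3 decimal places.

0.993

Each pᵢ ln pᵢ term (working shown to 5 dp, full precision carried): 0.009×(-4.71053)=-0.04239, 0.009×(-4.71053)=-0.04239, 0.027×(-3.61192)=-0.09752, 0.009×(-4.71053)=-0.04239, 0.018×(-4.01738)=-0.07231, 0.045×(-3.10109)=-0.13955, 0.009×(-4.71053)=-0.04239, 0.009×(-4.71053)=-0.04239, 0.775×(-0.25489)=-0.19754, 0.009×(-4.71053)=-0.04239, 0.009×(-4.71053)=-0.04239, 0.072×(-2.63109)=-0.18944.
Sum = -0.99313, so H' = 0.993.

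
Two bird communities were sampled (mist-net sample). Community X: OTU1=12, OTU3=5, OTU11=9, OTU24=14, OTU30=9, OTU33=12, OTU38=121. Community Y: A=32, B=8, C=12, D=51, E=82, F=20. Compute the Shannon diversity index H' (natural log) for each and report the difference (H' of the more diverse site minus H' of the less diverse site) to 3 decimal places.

0.299

Community X: N=182, proportions 0.0659341, 0.0274725, 0.0494505, 0.0769231, 0.0494505, 0.0659341, 0.6648352, giving H' = 1.2233888 (working shown to 7 dp, full precision carried).
Community Y: N=205, proportions 0.1560976, 0.0390244, 0.0585366, 0.2487805, 0.4, 0.097561, giving H' = 1.5222944.
Difference = |1.2233888 − 1.5222944| = 0.2989056, i.e. 0.299 to 3 decimal places.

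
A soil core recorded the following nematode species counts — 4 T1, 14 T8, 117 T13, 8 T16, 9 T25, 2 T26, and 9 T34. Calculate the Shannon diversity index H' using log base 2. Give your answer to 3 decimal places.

Total N = 4+14+117+8+9+2+9 = 163, so the proportions are 0.02454, 0.08589, 0.71779, 0.04908, 0.05521, 0.01227, 0.05521 (working shown to 5 dp, full precision carried).
Each pᵢ log₂ pᵢ term: 0.02454×(-5.34873)=-0.13126, 0.08589×(-3.54137)=-0.30417, 0.71779×(-0.47836)=-0.34337, 0.04908×(-4.34873)=-0.21343, 0.05521×(-4.17880)=-0.23073, 0.01227×(-6.34873)=-0.07790, 0.05521×(-4.17880)=-0.23073.
Sum = -1.53159, so H' = 1.532.

1.532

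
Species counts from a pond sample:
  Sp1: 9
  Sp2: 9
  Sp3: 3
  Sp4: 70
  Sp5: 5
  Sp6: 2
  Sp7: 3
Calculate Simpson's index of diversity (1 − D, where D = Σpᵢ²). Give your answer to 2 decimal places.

0.50

Total N = 9+9+3+70+5+2+3 = 101, so the proportions are 0.0891, 0.0891, 0.0297, 0.6931, 0.0495, 0.0198, 0.0297 (working shown to 4 dp, full precision carried).
D = 0.0891² + 0.0891² + 0.0297² + 0.6931² + 0.0495² + 0.0198² + 0.0297² = 0.0079 + 0.0079 + 0.0009 + 0.4803 + 0.0025 + 0.0004 + 0.0009 = 0.5008.
So 1 − D = 0.4992, i.e. 0.50 to 2 decimal places.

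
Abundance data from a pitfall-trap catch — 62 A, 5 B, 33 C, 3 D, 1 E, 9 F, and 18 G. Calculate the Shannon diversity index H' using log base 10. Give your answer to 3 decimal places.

Total N = 62+5+33+3+1+9+18 = 131, so the proportions are 0.47328, 0.03817, 0.25191, 0.0229, 0.00763, 0.0687, 0.1374 (working shown to 5 dp, full precision carried).
Each pᵢ log₁₀ pᵢ term: 0.47328×(-0.32488)=-0.15376, 0.03817×(-1.41830)=-0.05413, 0.25191×(-0.59876)=-0.15083, 0.0229×(-1.64015)=-0.03756, 0.00763×(-2.11727)=-0.01616, 0.0687×(-1.16303)=-0.07990, 0.1374×(-0.86200)=-0.11844.
Sum = -0.61079, so H' = 0.611.

0.611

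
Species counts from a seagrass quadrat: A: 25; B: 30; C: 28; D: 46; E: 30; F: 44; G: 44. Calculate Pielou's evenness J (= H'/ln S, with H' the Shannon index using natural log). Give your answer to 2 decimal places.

0.99

Total N = 25+30+28+46+30+44+44 = 247, so the proportions are 0.1012, 0.1215, 0.1134, 0.1862, 0.1215, 0.1781, 0.1781 (working shown to 4 dp, full precision carried).
H' = −Σ pᵢ ln pᵢ = −((-0.2318) + (-0.2561) + (-0.2468) + (-0.3130) + (-0.2561) + (-0.3073) + (-0.3073)) = 1.9184.
With S = 7 species, ln S = 1.9459, so J = 1.9184/1.9459 = 0.9859, i.e. 0.99 to 2 decimal places.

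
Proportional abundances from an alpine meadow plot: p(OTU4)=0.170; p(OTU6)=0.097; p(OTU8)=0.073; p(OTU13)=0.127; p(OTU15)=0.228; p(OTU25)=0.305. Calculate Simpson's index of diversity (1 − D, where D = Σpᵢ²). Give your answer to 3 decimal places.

0.795

D = 0.17² + 0.097² + 0.073² + 0.127² + 0.228² + 0.305² = 0.02890 + 0.00941 + 0.00533 + 0.01613 + 0.05198 + 0.09302 = 0.20478 (working shown to 5 dp, full precision carried).
So 1 − D = 0.79522, i.e. 0.795 to 3 decimal places.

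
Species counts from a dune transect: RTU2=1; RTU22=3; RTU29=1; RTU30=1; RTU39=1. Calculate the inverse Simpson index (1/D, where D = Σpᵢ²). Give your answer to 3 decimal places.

3.769

Total N = 1+3+1+1+1 = 7, so the proportions are 0.1428571, 0.4285714, 0.1428571, 0.1428571, 0.1428571 (working shown to 7 dp, full precision carried).
D = 0.1428571² + 0.4285714² + 0.1428571² + 0.1428571² + 0.1428571² = 0.0204082 + 0.1836735 + 0.0204082 + 0.0204082 + 0.0204082 = 0.2653061.
So 1/D = 3.76923, i.e. 3.769 to 3 decimal places.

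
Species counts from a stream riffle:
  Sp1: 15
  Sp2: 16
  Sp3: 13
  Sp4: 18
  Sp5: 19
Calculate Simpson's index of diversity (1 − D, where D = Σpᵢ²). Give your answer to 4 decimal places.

0.7965

Total N = 15+16+13+18+19 = 81, so the proportions are 0.185185, 0.197531, 0.160494, 0.222222, 0.234568 (working shown to 6 dp, full precision carried).
D = 0.185185² + 0.197531² + 0.160494² + 0.222222² + 0.234568² = 0.034294 + 0.039018 + 0.025758 + 0.049383 + 0.055022 = 0.203475.
So 1 − D = 0.796525, i.e. 0.7965 to 4 decimal places.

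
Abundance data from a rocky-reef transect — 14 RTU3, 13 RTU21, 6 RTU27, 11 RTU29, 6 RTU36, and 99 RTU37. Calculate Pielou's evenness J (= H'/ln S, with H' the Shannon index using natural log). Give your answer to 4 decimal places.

0.6461

Total N = 14+13+6+11+6+99 = 149, so the proportions are 0.09396, 0.087248, 0.040268, 0.073826, 0.040268, 0.66443 (working shown to 6 dp, full precision carried).
H' = −Σ pᵢ ln pᵢ = −((-0.222204) + (-0.212798) + (-0.129350) + (-0.192393) + (-0.129350) + (-0.271636)) = 1.157732.
With S = 6 species, ln S = 1.791759, so J = 1.157732/1.791759 = 0.646142, i.e. 0.6461 to 4 decimal places.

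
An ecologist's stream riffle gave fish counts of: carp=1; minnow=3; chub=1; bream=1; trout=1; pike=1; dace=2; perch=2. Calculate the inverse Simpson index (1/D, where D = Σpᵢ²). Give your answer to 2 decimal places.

Total N = 1+3+1+1+1+1+2+2 = 12, so the proportions are 0.083333, 0.25, 0.083333, 0.083333, 0.083333, 0.083333, 0.166667, 0.166667 (working shown to 6 dp, full precision carried).
D = 0.083333² + 0.25² + 0.083333² + 0.083333² + 0.083333² + 0.083333² + 0.166667² + 0.166667² = 0.006944 + 0.062500 + 0.006944 + 0.006944 + 0.006944 + 0.006944 + 0.027778 + 0.027778 = 0.152778.
So 1/D = 6.5455, i.e. 6.55 to 2 decimal places.

6.55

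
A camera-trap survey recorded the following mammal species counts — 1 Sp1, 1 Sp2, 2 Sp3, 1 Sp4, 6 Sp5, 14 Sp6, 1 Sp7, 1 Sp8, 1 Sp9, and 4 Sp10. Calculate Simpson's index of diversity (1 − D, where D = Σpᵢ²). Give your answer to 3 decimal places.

Total N = 1+1+2+1+6+14+1+1+1+4 = 32, so the proportions are 0.03125, 0.03125, 0.0625, 0.03125, 0.1875, 0.4375, 0.03125, 0.03125, 0.03125, 0.125 (working shown to 5 dp, full precision carried).
D = 0.03125² + 0.03125² + 0.0625² + 0.03125² + 0.1875² + 0.4375² + 0.03125² + 0.03125² + 0.03125² + 0.125² = 0.00098 + 0.00098 + 0.00391 + 0.00098 + 0.03516 + 0.19141 + 0.00098 + 0.00098 + 0.00098 + 0.01562 = 0.25195.
So 1 − D = 0.74805, i.e. 0.748 to 3 decimal places.

0.748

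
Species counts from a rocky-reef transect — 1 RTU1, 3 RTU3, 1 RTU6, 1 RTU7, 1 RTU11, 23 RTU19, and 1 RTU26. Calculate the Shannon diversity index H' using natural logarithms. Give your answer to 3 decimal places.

Total N = 1+3+1+1+1+23+1 = 31, so the proportions are 0.03226, 0.09677, 0.03226, 0.03226, 0.03226, 0.74194, 0.03226 (working shown to 5 dp, full precision carried).
Each pᵢ ln pᵢ term: 0.03226×(-3.43399)=-0.11077, 0.09677×(-2.33537)=-0.22600, 0.03226×(-3.43399)=-0.11077, 0.03226×(-3.43399)=-0.11077, 0.03226×(-3.43399)=-0.11077, 0.74194×(-0.29849)=-0.22146, 0.03226×(-3.43399)=-0.11077.
Sum = -1.00134, so H' = 1.001.

1.001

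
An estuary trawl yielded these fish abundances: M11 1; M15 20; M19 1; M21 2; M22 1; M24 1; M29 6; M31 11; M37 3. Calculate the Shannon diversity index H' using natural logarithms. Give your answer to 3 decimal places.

Total N = 1+20+1+2+1+1+6+11+3 = 46, so the proportions are 0.02174, 0.43478, 0.02174, 0.04348, 0.02174, 0.02174, 0.13043, 0.23913, 0.06522 (working shown to 5 dp, full precision carried).
Each pᵢ ln pᵢ term: 0.02174×(-3.82864)=-0.08323, 0.43478×(-0.83291)=-0.36213, 0.02174×(-3.82864)=-0.08323, 0.04348×(-3.13549)=-0.13633, 0.02174×(-3.82864)=-0.08323, 0.02174×(-3.82864)=-0.08323, 0.13043×(-2.03688)=-0.26568, 0.23913×(-1.43075)=-0.34213, 0.06522×(-2.73003)=-0.17805.
Sum = -1.61725, so H' = 1.617.

1.617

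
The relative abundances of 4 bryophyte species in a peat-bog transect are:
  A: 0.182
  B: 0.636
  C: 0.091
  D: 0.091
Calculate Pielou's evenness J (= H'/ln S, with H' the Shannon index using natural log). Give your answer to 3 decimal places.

H' = −Σ pᵢ ln pᵢ = −((-0.31008) + (-0.28783) + (-0.21812) + (-0.21812)) = 1.03414 (working shown to 5 dp, full precision carried).
With S = 4 species, ln S = 1.38629, so J = 1.03414/1.38629 = 0.74598, i.e. 0.746 to 3 decimal places.

0.746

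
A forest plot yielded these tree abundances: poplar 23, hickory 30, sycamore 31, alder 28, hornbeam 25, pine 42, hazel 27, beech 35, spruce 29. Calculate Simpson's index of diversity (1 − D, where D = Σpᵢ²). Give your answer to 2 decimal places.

0.89

Total N = 23+30+31+28+25+42+27+35+29 = 270, so the proportions are 0.0852, 0.1111, 0.1148, 0.1037, 0.0926, 0.1556, 0.1, 0.1296, 0.1074 (working shown to 4 dp, full precision carried).
D = 0.0852² + 0.1111² + 0.1148² + 0.1037² + 0.0926² + 0.1556² + 0.1² + 0.1296² + 0.1074² = 0.0073 + 0.0123 + 0.0132 + 0.0108 + 0.0086 + 0.0242 + 0.0100 + 0.0168 + 0.0115 = 0.1147.
So 1 − D = 0.8853, i.e. 0.89 to 2 decimal places.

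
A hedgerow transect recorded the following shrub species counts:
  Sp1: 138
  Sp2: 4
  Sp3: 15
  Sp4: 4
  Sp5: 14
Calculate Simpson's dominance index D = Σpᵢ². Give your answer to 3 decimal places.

Total N = 138+4+15+4+14 = 175, so the proportions are 0.78857, 0.02286, 0.08571, 0.02286, 0.08 (working shown to 5 dp, full precision carried).
D = 0.78857² + 0.02286² + 0.08571² + 0.02286² + 0.08² = 0.62184 + 0.00052 + 0.00735 + 0.00052 + 0.00640 = 0.63664.
To 3 decimal places, D = 0.637.

0.637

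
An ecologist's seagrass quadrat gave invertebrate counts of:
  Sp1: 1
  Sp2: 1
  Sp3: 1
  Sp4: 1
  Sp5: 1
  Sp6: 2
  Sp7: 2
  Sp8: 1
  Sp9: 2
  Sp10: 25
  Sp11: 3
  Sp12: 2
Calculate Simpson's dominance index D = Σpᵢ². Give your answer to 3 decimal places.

0.372

Total N = 1+1+1+1+1+2+2+1+2+25+3+2 = 42, so the proportions are 0.02381, 0.02381, 0.02381, 0.02381, 0.02381, 0.04762, 0.04762, 0.02381, 0.04762, 0.59524, 0.07143, 0.04762 (working shown to 5 dp, full precision carried).
D = 0.02381² + 0.02381² + 0.02381² + 0.02381² + 0.02381² + 0.04762² + 0.04762² + 0.02381² + 0.04762² + 0.59524² + 0.07143² + 0.04762² = 0.00057 + 0.00057 + 0.00057 + 0.00057 + 0.00057 + 0.00227 + 0.00227 + 0.00057 + 0.00227 + 0.35431 + 0.00510 + 0.00227 = 0.37188.
To 3 decimal places, D = 0.372.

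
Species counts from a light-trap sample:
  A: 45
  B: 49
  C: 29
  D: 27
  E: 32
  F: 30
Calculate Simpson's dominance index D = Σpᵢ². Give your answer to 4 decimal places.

0.1762

Total N = 45+49+29+27+32+30 = 212, so the proportions are 0.212264, 0.231132, 0.136792, 0.127358, 0.150943, 0.141509 (working shown to 6 dp, full precision carried).
D = 0.212264² + 0.231132² + 0.136792² + 0.127358² + 0.150943² + 0.141509² = 0.045056 + 0.053422 + 0.018712 + 0.016220 + 0.022784 + 0.020025 = 0.176219.
To 4 decimal places, D = 0.1762.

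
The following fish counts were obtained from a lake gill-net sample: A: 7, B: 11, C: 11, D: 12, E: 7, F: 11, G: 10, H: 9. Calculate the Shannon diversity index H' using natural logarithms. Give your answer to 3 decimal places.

Total N = 7+11+11+12+7+11+10+9 = 78, so the proportions are 0.08974, 0.14103, 0.14103, 0.15385, 0.08974, 0.14103, 0.12821, 0.11538 (working shown to 5 dp, full precision carried).
Each pᵢ ln pᵢ term: 0.08974×(-2.41080)=-0.21635, 0.14103×(-1.95881)=-0.27624, 0.14103×(-1.95881)=-0.27624, 0.15385×(-1.87180)=-0.28797, 0.08974×(-2.41080)=-0.21635, 0.14103×(-1.95881)=-0.27624, 0.12821×(-2.05412)=-0.26335, 0.11538×(-2.15948)=-0.24917.
Sum = -2.06193, so H' = 2.062.

2.062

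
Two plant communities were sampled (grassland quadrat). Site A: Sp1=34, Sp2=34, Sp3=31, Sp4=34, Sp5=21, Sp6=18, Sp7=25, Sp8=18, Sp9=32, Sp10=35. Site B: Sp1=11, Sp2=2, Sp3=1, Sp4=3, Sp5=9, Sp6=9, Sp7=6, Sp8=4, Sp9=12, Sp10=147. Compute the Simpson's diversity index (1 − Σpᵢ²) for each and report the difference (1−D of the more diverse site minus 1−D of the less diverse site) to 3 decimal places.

Site A: N=282, proportions 0.120567, 0.120567, 0.109929, 0.120567, 0.074468, 0.06383, 0.088652, 0.06383, 0.113475, 0.124113, giving 1−D = 0.894472 (working shown to 6 dp, full precision carried).
Site B: N=204, proportions 0.053922, 0.009804, 0.004902, 0.014706, 0.044118, 0.044118, 0.029412, 0.019608, 0.058824, 0.720588, giving 1−D = 0.468906.
Difference = |0.894472 − 0.468906| = 0.425566, i.e. 0.426 to 3 decimal places.

0.426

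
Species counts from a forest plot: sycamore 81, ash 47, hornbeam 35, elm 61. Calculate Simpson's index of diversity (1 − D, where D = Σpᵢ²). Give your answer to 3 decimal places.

0.727

Total N = 81+47+35+61 = 224, so the proportions are 0.36161, 0.20982, 0.15625, 0.27232 (working shown to 5 dp, full precision carried).
D = 0.36161² + 0.20982² + 0.15625² + 0.27232² = 0.13076 + 0.04403 + 0.02441 + 0.07416 = 0.27336.
So 1 − D = 0.72664, i.e. 0.727 to 3 decimal places.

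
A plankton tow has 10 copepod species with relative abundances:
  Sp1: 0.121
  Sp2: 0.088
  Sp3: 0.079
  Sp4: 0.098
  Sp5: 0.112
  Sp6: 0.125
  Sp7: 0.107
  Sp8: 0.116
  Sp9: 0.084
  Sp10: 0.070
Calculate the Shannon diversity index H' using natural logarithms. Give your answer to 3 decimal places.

2.286

Each pᵢ ln pᵢ term (working shown to 5 dp, full precision carried): 0.121×(-2.11196)=-0.25555, 0.088×(-2.43042)=-0.21388, 0.079×(-2.53831)=-0.20053, 0.098×(-2.32279)=-0.22763, 0.112×(-2.18926)=-0.24520, 0.125×(-2.07944)=-0.25993, 0.107×(-2.23493)=-0.23914, 0.116×(-2.15417)=-0.24988, 0.084×(-2.47694)=-0.20806, 0.07×(-2.65926)=-0.18615.
Sum = -2.28594, so H' = 2.286.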